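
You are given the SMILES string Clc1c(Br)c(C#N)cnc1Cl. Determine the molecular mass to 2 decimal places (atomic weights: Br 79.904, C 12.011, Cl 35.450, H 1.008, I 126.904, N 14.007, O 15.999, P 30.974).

First, the molecular formula is C6HBrCl2N2 (counting implicit H from valence).
  Br: 1 × 79.904 = 79.904
  C: 6 × 12.011 = 72.066
  Cl: 2 × 35.450 = 70.900
  H: 1 × 1.008 = 1.008
  N: 2 × 14.007 = 28.014
Sum: 1×79.904 + 6×12.011 + 2×35.450 + 1×1.008 + 2×14.007 = 251.892 → 251.89 g/mol.

251.89 g/mol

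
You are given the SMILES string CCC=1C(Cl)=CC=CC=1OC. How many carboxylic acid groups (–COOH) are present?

0

Scan the SMILES for the carboxylic acid motif — none present.
Groups that are present: 1 ether.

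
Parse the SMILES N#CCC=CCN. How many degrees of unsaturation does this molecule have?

Degree of unsaturation = (number of rings) + (number of π bonds).
Ring closures in the SMILES: 0.
π bonds: 1 double bond (each 1 DoU), 1 triple bond (each 2 DoU) → 3 DoU from unsaturation.
Total DoU = 0 + 3 = 3.

3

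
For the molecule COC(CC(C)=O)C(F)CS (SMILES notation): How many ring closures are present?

In SMILES, each pair of matching ring-closure digits denotes one ring-closing bond; the number of such bonds equals the number of independent rings.
Ring-closure bonds here: 0.

0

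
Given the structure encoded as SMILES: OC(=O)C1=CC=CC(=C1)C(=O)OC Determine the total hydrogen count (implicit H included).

8

Walk through each heavy atom and fill implicit hydrogens from standard valence (C 4, N 3, O 2, S 2, halogen 1):
  atom 1: O, bond orders sum to 1 (valence 2) → 1 H
  atom 2: C, bond orders sum to 4 (valence 4) → 0 H
  atom 3: O, bond orders sum to 2 (valence 2) → 0 H
  atom 4: C, bond orders sum to 4 (valence 4) → 0 H
  atom 5: C, bond orders sum to 3 (valence 4) → 1 H
  atom 6: C, bond orders sum to 3 (valence 4) → 1 H
  atom 7: C, bond orders sum to 3 (valence 4) → 1 H
  atom 8: C, bond orders sum to 4 (valence 4) → 0 H
  atom 9: C, bond orders sum to 3 (valence 4) → 1 H
  atom 10: C, bond orders sum to 4 (valence 4) → 0 H
  atom 11: O, bond orders sum to 2 (valence 2) → 0 H
  atom 12: O, bond orders sum to 2 (valence 2) → 0 H
  atom 13: C, bond orders sum to 1 (valence 4) → 3 H
Total hydrogens: 8.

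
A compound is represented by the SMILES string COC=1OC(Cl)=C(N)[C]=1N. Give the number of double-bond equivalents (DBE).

3

Molecular formula: C5H7ClN2O2.
DoU = (2C + 2 + N − H − X) / 2, where X is the halogen count and O/S are ignored.
    = (2·5 + 2 + 2 − 7 − 1) / 2 = 6 / 2 = 3.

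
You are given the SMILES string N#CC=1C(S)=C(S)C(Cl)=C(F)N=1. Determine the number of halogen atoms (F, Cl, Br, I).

2

Halogen atoms appear at heavy-atom positions 9, 11 (1×Cl, 1×F).
Other groups present: 1 nitrile, 2 thiol.
Halogen count: 2.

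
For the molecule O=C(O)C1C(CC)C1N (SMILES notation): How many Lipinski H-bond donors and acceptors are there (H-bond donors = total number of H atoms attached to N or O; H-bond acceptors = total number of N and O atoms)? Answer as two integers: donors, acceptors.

3, 3

Donors: find every N or O and count the H atoms it carries.
  atom 1 (O): bond orders sum to 2 → 0 H
  atom 3 (O): bond orders sum to 1 → 1 H
  atom 9 (N): bond orders sum to 1 → 2 H
Lipinski HBD = 3.
Acceptors: N atoms = 1, O atoms = 2 → HBA = 3.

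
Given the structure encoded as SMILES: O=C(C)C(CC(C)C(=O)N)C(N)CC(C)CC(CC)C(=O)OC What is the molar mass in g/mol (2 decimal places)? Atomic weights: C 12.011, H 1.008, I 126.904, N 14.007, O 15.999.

328.45 g/mol

First, the molecular formula is C17H32N2O4 (counting implicit H from valence).
  C: 17 × 12.011 = 204.187
  H: 32 × 1.008 = 32.256
  N: 2 × 14.007 = 28.014
  O: 4 × 15.999 = 63.996
Sum: 17×12.011 + 32×1.008 + 2×14.007 + 4×15.999 = 328.453 → 328.45 g/mol.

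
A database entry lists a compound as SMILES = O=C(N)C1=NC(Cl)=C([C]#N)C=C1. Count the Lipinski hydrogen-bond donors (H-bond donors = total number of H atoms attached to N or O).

2

Donors: find every N or O and count the H atoms it carries.
  atom 1 (O): bond orders sum to 2 → 0 H
  atom 3 (N): bond orders sum to 1 → 2 H
  atom 5 (N): bond orders sum to 3 → 0 H
  atom 10 (N): bond orders sum to 3 → 0 H
Lipinski HBD = 2.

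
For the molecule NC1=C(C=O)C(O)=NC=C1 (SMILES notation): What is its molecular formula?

Walk through each heavy atom and fill implicit hydrogens from standard valence (C 4, N 3, O 2, S 2, halogen 1):
  atom 1: N, bond orders sum to 1 (valence 3) → 2 H
  atom 2: C, bond orders sum to 4 (valence 4) → 0 H
  atom 3: C, bond orders sum to 4 (valence 4) → 0 H
  atom 4: C, bond orders sum to 3 (valence 4) → 1 H
  atom 5: O, bond orders sum to 2 (valence 2) → 0 H
  atom 6: C, bond orders sum to 4 (valence 4) → 0 H
  atom 7: O, bond orders sum to 1 (valence 2) → 1 H
  atom 8: N, bond orders sum to 3 (valence 3) → 0 H
  atom 9: C, bond orders sum to 3 (valence 4) → 1 H
  atom 10: C, bond orders sum to 3 (valence 4) → 1 H
Totals → C:6, H:6, N:2, O:2.
In Hill order: C6H6N2O2.

C6H6N2O2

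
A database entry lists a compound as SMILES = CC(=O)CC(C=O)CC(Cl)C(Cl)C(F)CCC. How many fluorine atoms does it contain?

Scan the SMILES for F atoms (remember two-letter symbols like Cl and Br are single atoms).
Fluorine count: 1.

1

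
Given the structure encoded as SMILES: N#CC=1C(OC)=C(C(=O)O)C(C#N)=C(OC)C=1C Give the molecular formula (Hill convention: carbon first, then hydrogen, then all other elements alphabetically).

C12H10N2O4

Walk through each heavy atom and fill implicit hydrogens from standard valence (C 4, N 3, O 2, S 2, halogen 1):
  atom 1: N, bond orders sum to 3 (valence 3) → 0 H
  atom 2: C, bond orders sum to 4 (valence 4) → 0 H
  atom 3: C, bond orders sum to 4 (valence 4) → 0 H
  atom 4: C, bond orders sum to 4 (valence 4) → 0 H
  atom 5: O, bond orders sum to 2 (valence 2) → 0 H
  atom 6: C, bond orders sum to 1 (valence 4) → 3 H
  atom 7: C, bond orders sum to 4 (valence 4) → 0 H
  atom 8: C, bond orders sum to 4 (valence 4) → 0 H
  atom 9: O, bond orders sum to 2 (valence 2) → 0 H
  atom 10: O, bond orders sum to 1 (valence 2) → 1 H
  atom 11: C, bond orders sum to 4 (valence 4) → 0 H
  atom 12: C, bond orders sum to 4 (valence 4) → 0 H
  atom 13: N, bond orders sum to 3 (valence 3) → 0 H
  atom 14: C, bond orders sum to 4 (valence 4) → 0 H
  atom 15: O, bond orders sum to 2 (valence 2) → 0 H
  atom 16: C, bond orders sum to 1 (valence 4) → 3 H
  atom 17: C, bond orders sum to 4 (valence 4) → 0 H
  atom 18: C, bond orders sum to 1 (valence 4) → 3 H
Totals → C:12, H:10, N:2, O:4.
In Hill order: C12H10N2O4.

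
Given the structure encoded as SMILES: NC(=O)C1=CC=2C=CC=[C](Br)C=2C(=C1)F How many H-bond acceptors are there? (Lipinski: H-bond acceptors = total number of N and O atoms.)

N atoms: 1; O atoms: 1.
Lipinski HBA = 1 + 1 = 2.

2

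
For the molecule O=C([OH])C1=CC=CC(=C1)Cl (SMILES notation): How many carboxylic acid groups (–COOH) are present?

The carboxylic acid motif appears at heavy-atom position 2 in the SMILES.
Carboxylic acid count: 1.

1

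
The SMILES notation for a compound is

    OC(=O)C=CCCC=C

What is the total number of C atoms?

Count every carbon token in the SMILES (each C, including those in ring-closure positions and inside branches).
Carbon count: 7.

7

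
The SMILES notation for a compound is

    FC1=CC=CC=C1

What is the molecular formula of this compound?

Walk through each heavy atom and fill implicit hydrogens from standard valence (C 4, N 3, O 2, S 2, halogen 1):
  atom 1: F (halogen, monovalent) → 0 H
  atom 2: C, bond orders sum to 4 (valence 4) → 0 H
  atom 3: C, bond orders sum to 3 (valence 4) → 1 H
  atom 4: C, bond orders sum to 3 (valence 4) → 1 H
  atom 5: C, bond orders sum to 3 (valence 4) → 1 H
  atom 6: C, bond orders sum to 3 (valence 4) → 1 H
  atom 7: C, bond orders sum to 3 (valence 4) → 1 H
Totals → C:6, H:5, F:1.

C6H5F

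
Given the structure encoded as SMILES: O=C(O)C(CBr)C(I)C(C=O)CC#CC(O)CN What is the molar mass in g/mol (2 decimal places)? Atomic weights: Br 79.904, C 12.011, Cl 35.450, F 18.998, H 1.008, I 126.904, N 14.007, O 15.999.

First, the molecular formula is C11H15BrINO4 (counting implicit H from valence).
  Br: 1 × 79.904 = 79.904
  C: 11 × 12.011 = 132.121
  H: 15 × 1.008 = 15.120
  I: 1 × 126.904 = 126.904
  N: 1 × 14.007 = 14.007
  O: 4 × 15.999 = 63.996
Sum: 1×79.904 + 11×12.011 + 15×1.008 + 1×126.904 + 1×14.007 + 4×15.999 = 432.052 → 432.05 g/mol.

432.05 g/mol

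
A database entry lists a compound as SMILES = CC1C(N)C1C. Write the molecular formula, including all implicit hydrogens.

Walk through each heavy atom and fill implicit hydrogens from standard valence (C 4, N 3, O 2, S 2, halogen 1):
  atom 1: C, bond orders sum to 1 (valence 4) → 3 H
  atom 2: C, bond orders sum to 3 (valence 4) → 1 H
  atom 3: C, bond orders sum to 3 (valence 4) → 1 H
  atom 4: N, bond orders sum to 1 (valence 3) → 2 H
  atom 5: C, bond orders sum to 3 (valence 4) → 1 H
  atom 6: C, bond orders sum to 1 (valence 4) → 3 H
Totals → C:5, H:11, N:1.

C5H11N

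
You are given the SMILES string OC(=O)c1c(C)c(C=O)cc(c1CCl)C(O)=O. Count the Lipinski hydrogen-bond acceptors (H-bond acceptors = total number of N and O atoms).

N atoms: 0; O atoms: 5.
Lipinski HBA = 0 + 5 = 5.

5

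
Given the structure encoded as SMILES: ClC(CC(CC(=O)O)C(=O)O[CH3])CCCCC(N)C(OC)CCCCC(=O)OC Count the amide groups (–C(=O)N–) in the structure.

0

Scan the SMILES for the amide motif — none present.
Groups that are present: 1 carboxylic acid, 2 ester, 1 ether, 1 primary amine.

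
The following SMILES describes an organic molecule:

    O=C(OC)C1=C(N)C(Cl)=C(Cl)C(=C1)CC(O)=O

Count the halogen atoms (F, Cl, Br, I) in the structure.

2

Halogen atoms appear at heavy-atom positions 9, 11 (2×Cl).
Other groups present: 1 carboxylic acid, 1 ester, 1 primary amine.
Halogen count: 2.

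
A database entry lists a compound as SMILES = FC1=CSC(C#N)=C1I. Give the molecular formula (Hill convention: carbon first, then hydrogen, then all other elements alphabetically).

C5HFINS

Walk through each heavy atom and fill implicit hydrogens from standard valence (C 4, N 3, O 2, S 2, halogen 1):
  atom 1: F (halogen, monovalent) → 0 H
  atom 2: C, bond orders sum to 4 (valence 4) → 0 H
  atom 3: C, bond orders sum to 3 (valence 4) → 1 H
  atom 4: S, bond orders sum to 2 (valence 2) → 0 H
  atom 5: C, bond orders sum to 4 (valence 4) → 0 H
  atom 6: C, bond orders sum to 4 (valence 4) → 0 H
  atom 7: N, bond orders sum to 3 (valence 3) → 0 H
  atom 8: C, bond orders sum to 4 (valence 4) → 0 H
  atom 9: I (halogen, monovalent) → 0 H
Totals → C:5, H:1, F:1, I:1, N:1, S:1.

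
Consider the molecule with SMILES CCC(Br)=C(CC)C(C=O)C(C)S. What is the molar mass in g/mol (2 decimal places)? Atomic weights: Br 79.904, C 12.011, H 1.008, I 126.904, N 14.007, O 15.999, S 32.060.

First, the molecular formula is C10H17BrOS (counting implicit H from valence).
  Br: 1 × 79.904 = 79.904
  C: 10 × 12.011 = 120.110
  H: 17 × 1.008 = 17.136
  O: 1 × 15.999 = 15.999
  S: 1 × 32.060 = 32.060
Sum: 1×79.904 + 10×12.011 + 17×1.008 + 1×15.999 + 1×32.060 = 265.209 → 265.21 g/mol.

265.21 g/mol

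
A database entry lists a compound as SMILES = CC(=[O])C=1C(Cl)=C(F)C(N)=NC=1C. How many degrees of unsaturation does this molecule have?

5

Degree of unsaturation = (number of rings) + (number of π bonds).
Ring closures in the SMILES: 1.
π bonds: 4 double bonds (each 1 DoU) → 4 DoU from unsaturation.
Total DoU = 1 + 4 = 5.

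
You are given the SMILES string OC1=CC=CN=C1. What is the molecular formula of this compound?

C5H5NO

Walk through each heavy atom and fill implicit hydrogens from standard valence (C 4, N 3, O 2, S 2, halogen 1):
  atom 1: O, bond orders sum to 1 (valence 2) → 1 H
  atom 2: C, bond orders sum to 4 (valence 4) → 0 H
  atom 3: C, bond orders sum to 3 (valence 4) → 1 H
  atom 4: C, bond orders sum to 3 (valence 4) → 1 H
  atom 5: C, bond orders sum to 3 (valence 4) → 1 H
  atom 6: N, bond orders sum to 3 (valence 3) → 0 H
  atom 7: C, bond orders sum to 3 (valence 4) → 1 H
Totals → C:5, H:5, N:1, O:1.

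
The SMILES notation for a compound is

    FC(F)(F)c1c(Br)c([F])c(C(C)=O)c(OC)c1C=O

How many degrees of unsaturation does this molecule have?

Molecular formula: C11H7BrF4O3.
DoU = (2C + 2 + N − H − X) / 2, where X is the halogen count and O/S are ignored.
    = (2·11 + 2 + 0 − 7 − 5) / 2 = 12 / 2 = 6.

6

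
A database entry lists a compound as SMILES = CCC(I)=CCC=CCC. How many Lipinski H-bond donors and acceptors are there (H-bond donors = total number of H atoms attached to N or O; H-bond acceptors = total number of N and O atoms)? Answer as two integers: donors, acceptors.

0, 0

Donors: find every N or O and count the H atoms it carries.
  (no N or O atoms present)
Lipinski HBD = 0.
Acceptors: N atoms = 0, O atoms = 0 → HBA = 0.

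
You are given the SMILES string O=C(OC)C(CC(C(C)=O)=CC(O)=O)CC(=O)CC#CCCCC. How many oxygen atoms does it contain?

Scan the SMILES for O atoms (remember two-letter symbols like Cl and Br are single atoms).
Oxygen count: 6.

6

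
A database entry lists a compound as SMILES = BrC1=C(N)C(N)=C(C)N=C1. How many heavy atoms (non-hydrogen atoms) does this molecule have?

10

Every atom symbol written in the SMILES (organic subset) is one heavy atom; implicit H are not written.
Heavy atoms by element → Br:1, C:6, N:3.
Total: 10.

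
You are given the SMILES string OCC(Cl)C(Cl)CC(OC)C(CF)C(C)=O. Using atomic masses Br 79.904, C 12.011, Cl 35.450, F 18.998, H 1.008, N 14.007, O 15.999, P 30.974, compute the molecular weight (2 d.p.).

First, the molecular formula is C10H17Cl2FO3 (counting implicit H from valence).
  C: 10 × 12.011 = 120.110
  Cl: 2 × 35.450 = 70.900
  F: 1 × 18.998 = 18.998
  H: 17 × 1.008 = 17.136
  O: 3 × 15.999 = 47.997
Sum: 10×12.011 + 2×35.450 + 1×18.998 + 17×1.008 + 3×15.999 = 275.141 → 275.14 g/mol.

275.14 g/mol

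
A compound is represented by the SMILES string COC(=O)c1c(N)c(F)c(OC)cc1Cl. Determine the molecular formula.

Walk through each heavy atom and fill implicit hydrogens from standard valence (C 4, N 3, O 2, S 2, halogen 1); for lowercase aromatic atoms, an aromatic c carries 1 H when it has two neighbours and 0 H with three, and aromatic n carries 0 H:
  atom 1: C, bond orders sum to 1 (valence 4) → 3 H
  atom 2: O, bond orders sum to 2 (valence 2) → 0 H
  atom 3: C, bond orders sum to 4 (valence 4) → 0 H
  atom 4: O, bond orders sum to 2 (valence 2) → 0 H
  atom 5: aromatic c, 3 neighbours → 0 H
  atom 6: aromatic c, 3 neighbours → 0 H
  atom 7: N, bond orders sum to 1 (valence 3) → 2 H
  atom 8: aromatic c, 3 neighbours → 0 H
  atom 9: F (halogen, monovalent) → 0 H
  atom 10: aromatic c, 3 neighbours → 0 H
  atom 11: O, bond orders sum to 2 (valence 2) → 0 H
  atom 12: C, bond orders sum to 1 (valence 4) → 3 H
  atom 13: aromatic c, 2 neighbours → 1 H
  atom 14: aromatic c, 3 neighbours → 0 H
  atom 15: Cl (halogen, monovalent) → 0 H
Totals → C:9, H:9, Cl:1, F:1, N:1, O:3.

C9H9ClFNO3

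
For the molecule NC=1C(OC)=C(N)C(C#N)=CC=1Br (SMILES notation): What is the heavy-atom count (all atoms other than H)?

13

Every atom symbol written in the SMILES (organic subset) is one heavy atom; implicit H are not written.
Heavy atoms by element → Br:1, C:8, N:3, O:1.
Total: 13.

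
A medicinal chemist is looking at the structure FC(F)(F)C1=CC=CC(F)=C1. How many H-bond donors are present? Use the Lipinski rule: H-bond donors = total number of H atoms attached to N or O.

0

Donors: find every N or O and count the H atoms it carries.
  (no N or O atoms present)
Lipinski HBD = 0.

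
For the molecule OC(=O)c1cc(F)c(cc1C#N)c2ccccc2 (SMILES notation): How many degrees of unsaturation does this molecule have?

Molecular formula: C14H8FNO2.
DoU = (2C + 2 + N − H − X) / 2, where X is the halogen count and O/S are ignored.
    = (2·14 + 2 + 1 − 8 − 1) / 2 = 22 / 2 = 11.

11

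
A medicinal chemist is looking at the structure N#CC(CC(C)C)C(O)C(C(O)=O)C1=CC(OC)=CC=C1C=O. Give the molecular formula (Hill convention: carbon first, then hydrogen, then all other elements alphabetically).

Walk through each heavy atom and fill implicit hydrogens from standard valence (C 4, N 3, O 2, S 2, halogen 1):
  atom 1: N, bond orders sum to 3 (valence 3) → 0 H
  atom 2: C, bond orders sum to 4 (valence 4) → 0 H
  atom 3: C, bond orders sum to 3 (valence 4) → 1 H
  atom 4: C, bond orders sum to 2 (valence 4) → 2 H
  atom 5: C, bond orders sum to 3 (valence 4) → 1 H
  atom 6: C, bond orders sum to 1 (valence 4) → 3 H
  atom 7: C, bond orders sum to 1 (valence 4) → 3 H
  atom 8: C, bond orders sum to 3 (valence 4) → 1 H
  atom 9: O, bond orders sum to 1 (valence 2) → 1 H
  atom 10: C, bond orders sum to 3 (valence 4) → 1 H
  atom 11: C, bond orders sum to 4 (valence 4) → 0 H
  atom 12: O, bond orders sum to 1 (valence 2) → 1 H
  atom 13: O, bond orders sum to 2 (valence 2) → 0 H
  atom 14: C, bond orders sum to 4 (valence 4) → 0 H
  atom 15: C, bond orders sum to 3 (valence 4) → 1 H
  atom 16: C, bond orders sum to 4 (valence 4) → 0 H
  atom 17: O, bond orders sum to 2 (valence 2) → 0 H
  atom 18: C, bond orders sum to 1 (valence 4) → 3 H
  atom 19: C, bond orders sum to 3 (valence 4) → 1 H
  atom 20: C, bond orders sum to 3 (valence 4) → 1 H
  atom 21: C, bond orders sum to 4 (valence 4) → 0 H
  atom 22: C, bond orders sum to 3 (valence 4) → 1 H
  atom 23: O, bond orders sum to 2 (valence 2) → 0 H
Totals → C:17, H:21, N:1, O:5.
In Hill order: C17H21NO5.

C17H21NO5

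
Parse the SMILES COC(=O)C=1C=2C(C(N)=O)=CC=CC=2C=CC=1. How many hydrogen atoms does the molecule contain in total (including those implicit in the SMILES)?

Walk through each heavy atom and fill implicit hydrogens from standard valence (C 4, N 3, O 2, S 2, halogen 1):
  atom 1: C, bond orders sum to 1 (valence 4) → 3 H
  atom 2: O, bond orders sum to 2 (valence 2) → 0 H
  atom 3: C, bond orders sum to 4 (valence 4) → 0 H
  atom 4: O, bond orders sum to 2 (valence 2) → 0 H
  atom 5: C, bond orders sum to 4 (valence 4) → 0 H
  atom 6: C, bond orders sum to 4 (valence 4) → 0 H
  atom 7: C, bond orders sum to 4 (valence 4) → 0 H
  atom 8: C, bond orders sum to 4 (valence 4) → 0 H
  atom 9: N, bond orders sum to 1 (valence 3) → 2 H
  atom 10: O, bond orders sum to 2 (valence 2) → 0 H
  atom 11: C, bond orders sum to 3 (valence 4) → 1 H
  atom 12: C, bond orders sum to 3 (valence 4) → 1 H
  atom 13: C, bond orders sum to 3 (valence 4) → 1 H
  atom 14: C, bond orders sum to 4 (valence 4) → 0 H
  atom 15: C, bond orders sum to 3 (valence 4) → 1 H
  atom 16: C, bond orders sum to 3 (valence 4) → 1 H
  atom 17: C, bond orders sum to 3 (valence 4) → 1 H
Total hydrogens: 11.

11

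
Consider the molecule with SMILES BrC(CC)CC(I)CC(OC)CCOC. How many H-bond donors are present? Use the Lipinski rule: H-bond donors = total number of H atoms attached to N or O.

Donors: find every N or O and count the H atoms it carries.
  atom 10 (O): bond orders sum to 2 → 0 H
  atom 14 (O): bond orders sum to 2 → 0 H
Lipinski HBD = 0.

0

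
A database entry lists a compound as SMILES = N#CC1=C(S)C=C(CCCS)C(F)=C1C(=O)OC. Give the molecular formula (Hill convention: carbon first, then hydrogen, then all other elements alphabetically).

Walk through each heavy atom and fill implicit hydrogens from standard valence (C 4, N 3, O 2, S 2, halogen 1):
  atom 1: N, bond orders sum to 3 (valence 3) → 0 H
  atom 2: C, bond orders sum to 4 (valence 4) → 0 H
  atom 3: C, bond orders sum to 4 (valence 4) → 0 H
  atom 4: C, bond orders sum to 4 (valence 4) → 0 H
  atom 5: S, bond orders sum to 1 (valence 2) → 1 H
  atom 6: C, bond orders sum to 3 (valence 4) → 1 H
  atom 7: C, bond orders sum to 4 (valence 4) → 0 H
  atom 8: C, bond orders sum to 2 (valence 4) → 2 H
  atom 9: C, bond orders sum to 2 (valence 4) → 2 H
  atom 10: C, bond orders sum to 2 (valence 4) → 2 H
  atom 11: S, bond orders sum to 1 (valence 2) → 1 H
  atom 12: C, bond orders sum to 4 (valence 4) → 0 H
  atom 13: F (halogen, monovalent) → 0 H
  atom 14: C, bond orders sum to 4 (valence 4) → 0 H
  atom 15: C, bond orders sum to 4 (valence 4) → 0 H
  atom 16: O, bond orders sum to 2 (valence 2) → 0 H
  atom 17: O, bond orders sum to 2 (valence 2) → 0 H
  atom 18: C, bond orders sum to 1 (valence 4) → 3 H
Totals → C:12, H:12, F:1, N:1, O:2, S:2.
In Hill order: C12H12FNO2S2.

C12H12FNO2S2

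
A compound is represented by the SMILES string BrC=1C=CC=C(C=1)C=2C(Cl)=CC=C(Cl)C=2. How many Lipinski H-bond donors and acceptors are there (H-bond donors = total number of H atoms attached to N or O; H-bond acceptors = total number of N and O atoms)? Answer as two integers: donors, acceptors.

Donors: find every N or O and count the H atoms it carries.
  (no N or O atoms present)
Lipinski HBD = 0.
Acceptors: N atoms = 0, O atoms = 0 → HBA = 0.

0, 0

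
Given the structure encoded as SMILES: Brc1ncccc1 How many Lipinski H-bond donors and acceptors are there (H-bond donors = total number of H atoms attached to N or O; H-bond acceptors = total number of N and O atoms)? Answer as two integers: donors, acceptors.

0, 1

Donors: find every N or O and count the H atoms it carries.
  atom 3 (N): bond orders sum to 3 → 0 H
Lipinski HBD = 0.
Acceptors: N atoms = 1, O atoms = 0 → HBA = 1.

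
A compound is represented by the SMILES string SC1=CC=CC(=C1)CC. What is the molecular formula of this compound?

Walk through each heavy atom and fill implicit hydrogens from standard valence (C 4, N 3, O 2, S 2, halogen 1):
  atom 1: S, bond orders sum to 1 (valence 2) → 1 H
  atom 2: C, bond orders sum to 4 (valence 4) → 0 H
  atom 3: C, bond orders sum to 3 (valence 4) → 1 H
  atom 4: C, bond orders sum to 3 (valence 4) → 1 H
  atom 5: C, bond orders sum to 3 (valence 4) → 1 H
  atom 6: C, bond orders sum to 4 (valence 4) → 0 H
  atom 7: C, bond orders sum to 3 (valence 4) → 1 H
  atom 8: C, bond orders sum to 2 (valence 4) → 2 H
  atom 9: C, bond orders sum to 1 (valence 4) → 3 H
Totals → C:8, H:10, S:1.

C8H10S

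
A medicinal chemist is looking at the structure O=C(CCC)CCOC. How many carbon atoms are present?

7

Count every carbon token in the SMILES (each C, including those in ring-closure positions and inside branches).
Carbon count: 7.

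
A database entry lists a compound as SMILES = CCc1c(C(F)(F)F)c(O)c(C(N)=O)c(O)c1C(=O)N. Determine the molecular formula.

Walk through each heavy atom and fill implicit hydrogens from standard valence (C 4, N 3, O 2, S 2, halogen 1); for lowercase aromatic atoms, an aromatic c carries 1 H when it has two neighbours and 0 H with three, and aromatic n carries 0 H:
  atom 1: C, bond orders sum to 1 (valence 4) → 3 H
  atom 2: C, bond orders sum to 2 (valence 4) → 2 H
  atom 3: aromatic c, 3 neighbours → 0 H
  atom 4: aromatic c, 3 neighbours → 0 H
  atom 5: C, bond orders sum to 4 (valence 4) → 0 H
  atom 6: F (halogen, monovalent) → 0 H
  atom 7: F (halogen, monovalent) → 0 H
  atom 8: F (halogen, monovalent) → 0 H
  atom 9: aromatic c, 3 neighbours → 0 H
  atom 10: O, bond orders sum to 1 (valence 2) → 1 H
  atom 11: aromatic c, 3 neighbours → 0 H
  atom 12: C, bond orders sum to 4 (valence 4) → 0 H
  atom 13: N, bond orders sum to 1 (valence 3) → 2 H
  atom 14: O, bond orders sum to 2 (valence 2) → 0 H
  atom 15: aromatic c, 3 neighbours → 0 H
  atom 16: O, bond orders sum to 1 (valence 2) → 1 H
  atom 17: aromatic c, 3 neighbours → 0 H
  atom 18: C, bond orders sum to 4 (valence 4) → 0 H
  atom 19: O, bond orders sum to 2 (valence 2) → 0 H
  atom 20: N, bond orders sum to 1 (valence 3) → 2 H
Totals → C:11, H:11, F:3, N:2, O:4.

C11H11F3N2O4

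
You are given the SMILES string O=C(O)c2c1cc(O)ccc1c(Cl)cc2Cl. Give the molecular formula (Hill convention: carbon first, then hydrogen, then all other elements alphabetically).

C11H6Cl2O3

Walk through each heavy atom and fill implicit hydrogens from standard valence (C 4, N 3, O 2, S 2, halogen 1); for lowercase aromatic atoms, an aromatic c carries 1 H when it has two neighbours and 0 H with three, and aromatic n carries 0 H:
  atom 1: O, bond orders sum to 2 (valence 2) → 0 H
  atom 2: C, bond orders sum to 4 (valence 4) → 0 H
  atom 3: O, bond orders sum to 1 (valence 2) → 1 H
  atom 4: aromatic c, 3 neighbours → 0 H
  atom 5: aromatic c, 3 neighbours → 0 H
  atom 6: aromatic c, 2 neighbours → 1 H
  atom 7: aromatic c, 3 neighbours → 0 H
  atom 8: O, bond orders sum to 1 (valence 2) → 1 H
  atom 9: aromatic c, 2 neighbours → 1 H
  atom 10: aromatic c, 2 neighbours → 1 H
  atom 11: aromatic c, 3 neighbours → 0 H
  atom 12: aromatic c, 3 neighbours → 0 H
  atom 13: Cl (halogen, monovalent) → 0 H
  atom 14: aromatic c, 2 neighbours → 1 H
  atom 15: aromatic c, 3 neighbours → 0 H
  atom 16: Cl (halogen, monovalent) → 0 H
Totals → C:11, H:6, Cl:2, O:3.
In Hill order: C11H6Cl2O3.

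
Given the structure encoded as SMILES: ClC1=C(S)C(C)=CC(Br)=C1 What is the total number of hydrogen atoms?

Walk through each heavy atom and fill implicit hydrogens from standard valence (C 4, N 3, O 2, S 2, halogen 1):
  atom 1: Cl (halogen, monovalent) → 0 H
  atom 2: C, bond orders sum to 4 (valence 4) → 0 H
  atom 3: C, bond orders sum to 4 (valence 4) → 0 H
  atom 4: S, bond orders sum to 1 (valence 2) → 1 H
  atom 5: C, bond orders sum to 4 (valence 4) → 0 H
  atom 6: C, bond orders sum to 1 (valence 4) → 3 H
  atom 7: C, bond orders sum to 3 (valence 4) → 1 H
  atom 8: C, bond orders sum to 4 (valence 4) → 0 H
  atom 9: Br (halogen, monovalent) → 0 H
  atom 10: C, bond orders sum to 3 (valence 4) → 1 H
Total hydrogens: 6.

6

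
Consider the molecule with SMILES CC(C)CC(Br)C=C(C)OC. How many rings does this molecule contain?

0

In SMILES, each pair of matching ring-closure digits denotes one ring-closing bond; the number of such bonds equals the number of independent rings.
Ring-closure bonds here: 0.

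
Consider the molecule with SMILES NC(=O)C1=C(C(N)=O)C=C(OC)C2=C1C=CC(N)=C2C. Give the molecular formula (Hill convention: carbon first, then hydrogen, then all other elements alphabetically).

C14H15N3O3

Walk through each heavy atom and fill implicit hydrogens from standard valence (C 4, N 3, O 2, S 2, halogen 1):
  atom 1: N, bond orders sum to 1 (valence 3) → 2 H
  atom 2: C, bond orders sum to 4 (valence 4) → 0 H
  atom 3: O, bond orders sum to 2 (valence 2) → 0 H
  atom 4: C, bond orders sum to 4 (valence 4) → 0 H
  atom 5: C, bond orders sum to 4 (valence 4) → 0 H
  atom 6: C, bond orders sum to 4 (valence 4) → 0 H
  atom 7: N, bond orders sum to 1 (valence 3) → 2 H
  atom 8: O, bond orders sum to 2 (valence 2) → 0 H
  atom 9: C, bond orders sum to 3 (valence 4) → 1 H
  atom 10: C, bond orders sum to 4 (valence 4) → 0 H
  atom 11: O, bond orders sum to 2 (valence 2) → 0 H
  atom 12: C, bond orders sum to 1 (valence 4) → 3 H
  atom 13: C, bond orders sum to 4 (valence 4) → 0 H
  atom 14: C, bond orders sum to 4 (valence 4) → 0 H
  atom 15: C, bond orders sum to 3 (valence 4) → 1 H
  atom 16: C, bond orders sum to 3 (valence 4) → 1 H
  atom 17: C, bond orders sum to 4 (valence 4) → 0 H
  atom 18: N, bond orders sum to 1 (valence 3) → 2 H
  atom 19: C, bond orders sum to 4 (valence 4) → 0 H
  atom 20: C, bond orders sum to 1 (valence 4) → 3 H
Totals → C:14, H:15, N:3, O:3.
In Hill order: C14H15N3O3.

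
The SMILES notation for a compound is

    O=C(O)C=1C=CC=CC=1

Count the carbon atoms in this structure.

7

Count every carbon token in the SMILES (each C, including those in ring-closure positions and inside branches).
Carbon count: 7.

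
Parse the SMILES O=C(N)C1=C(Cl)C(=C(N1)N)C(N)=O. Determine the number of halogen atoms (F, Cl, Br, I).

1

Halogen atoms appear at heavy-atom position 6 (1×Cl).
Other groups present: 2 amide, 1 primary amine.
Halogen count: 1.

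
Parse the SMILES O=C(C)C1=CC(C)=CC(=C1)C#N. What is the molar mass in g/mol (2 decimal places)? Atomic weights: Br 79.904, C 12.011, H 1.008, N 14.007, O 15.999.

First, the molecular formula is C10H9NO (counting implicit H from valence).
  C: 10 × 12.011 = 120.110
  H: 9 × 1.008 = 9.072
  N: 1 × 14.007 = 14.007
  O: 1 × 15.999 = 15.999
Sum: 10×12.011 + 9×1.008 + 1×14.007 + 1×15.999 = 159.188 → 159.19 g/mol.

159.19 g/mol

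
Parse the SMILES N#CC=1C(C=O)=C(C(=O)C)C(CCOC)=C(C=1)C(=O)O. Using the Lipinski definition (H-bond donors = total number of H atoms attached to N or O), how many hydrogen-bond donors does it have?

Donors: find every N or O and count the H atoms it carries.
  atom 1 (N): bond orders sum to 3 → 0 H
  atom 6 (O): bond orders sum to 2 → 0 H
  atom 9 (O): bond orders sum to 2 → 0 H
  atom 14 (O): bond orders sum to 2 → 0 H
  atom 19 (O): bond orders sum to 2 → 0 H
  atom 20 (O): bond orders sum to 1 → 1 H
Lipinski HBD = 1.

1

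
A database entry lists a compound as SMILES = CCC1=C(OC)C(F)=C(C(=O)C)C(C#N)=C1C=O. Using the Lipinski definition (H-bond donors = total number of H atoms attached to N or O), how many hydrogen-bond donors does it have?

0

Donors: find every N or O and count the H atoms it carries.
  atom 5 (O): bond orders sum to 2 → 0 H
  atom 11 (O): bond orders sum to 2 → 0 H
  atom 15 (N): bond orders sum to 3 → 0 H
  atom 18 (O): bond orders sum to 2 → 0 H
Lipinski HBD = 0.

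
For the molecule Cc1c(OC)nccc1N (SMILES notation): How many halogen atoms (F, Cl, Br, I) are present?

0

Scan the SMILES for the halogen motif — none present.
Groups that are present: 1 ether, 1 primary amine.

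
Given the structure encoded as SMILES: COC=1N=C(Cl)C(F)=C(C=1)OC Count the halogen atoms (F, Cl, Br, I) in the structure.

Halogen atoms appear at heavy-atom positions 6, 8 (1×Cl, 1×F).
Other groups present: 2 ether.
Halogen count: 2.

2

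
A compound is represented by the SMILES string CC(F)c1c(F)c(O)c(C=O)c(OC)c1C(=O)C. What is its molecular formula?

Walk through each heavy atom and fill implicit hydrogens from standard valence (C 4, N 3, O 2, S 2, halogen 1); for lowercase aromatic atoms, an aromatic c carries 1 H when it has two neighbours and 0 H with three, and aromatic n carries 0 H:
  atom 1: C, bond orders sum to 1 (valence 4) → 3 H
  atom 2: C, bond orders sum to 3 (valence 4) → 1 H
  atom 3: F (halogen, monovalent) → 0 H
  atom 4: aromatic c, 3 neighbours → 0 H
  atom 5: aromatic c, 3 neighbours → 0 H
  atom 6: F (halogen, monovalent) → 0 H
  atom 7: aromatic c, 3 neighbours → 0 H
  atom 8: O, bond orders sum to 1 (valence 2) → 1 H
  atom 9: aromatic c, 3 neighbours → 0 H
  atom 10: C, bond orders sum to 3 (valence 4) → 1 H
  atom 11: O, bond orders sum to 2 (valence 2) → 0 H
  atom 12: aromatic c, 3 neighbours → 0 H
  atom 13: O, bond orders sum to 2 (valence 2) → 0 H
  atom 14: C, bond orders sum to 1 (valence 4) → 3 H
  atom 15: aromatic c, 3 neighbours → 0 H
  atom 16: C, bond orders sum to 4 (valence 4) → 0 H
  atom 17: O, bond orders sum to 2 (valence 2) → 0 H
  atom 18: C, bond orders sum to 1 (valence 4) → 3 H
Totals → C:12, H:12, F:2, O:4.

C12H12F2O4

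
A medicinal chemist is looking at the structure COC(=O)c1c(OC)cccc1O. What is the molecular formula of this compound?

C9H10O4

Walk through each heavy atom and fill implicit hydrogens from standard valence (C 4, N 3, O 2, S 2, halogen 1); for lowercase aromatic atoms, an aromatic c carries 1 H when it has two neighbours and 0 H with three, and aromatic n carries 0 H:
  atom 1: C, bond orders sum to 1 (valence 4) → 3 H
  atom 2: O, bond orders sum to 2 (valence 2) → 0 H
  atom 3: C, bond orders sum to 4 (valence 4) → 0 H
  atom 4: O, bond orders sum to 2 (valence 2) → 0 H
  atom 5: aromatic c, 3 neighbours → 0 H
  atom 6: aromatic c, 3 neighbours → 0 H
  atom 7: O, bond orders sum to 2 (valence 2) → 0 H
  atom 8: C, bond orders sum to 1 (valence 4) → 3 H
  atom 9: aromatic c, 2 neighbours → 1 H
  atom 10: aromatic c, 2 neighbours → 1 H
  atom 11: aromatic c, 2 neighbours → 1 H
  atom 12: aromatic c, 3 neighbours → 0 H
  atom 13: O, bond orders sum to 1 (valence 2) → 1 H
Totals → C:9, H:10, O:4.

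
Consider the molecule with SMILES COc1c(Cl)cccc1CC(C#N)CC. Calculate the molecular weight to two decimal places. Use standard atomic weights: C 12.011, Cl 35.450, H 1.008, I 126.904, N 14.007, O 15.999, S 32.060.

223.70 g/mol

First, the molecular formula is C12H14ClNO (counting implicit H from valence).
  C: 12 × 12.011 = 144.132
  Cl: 1 × 35.450 = 35.450
  H: 14 × 1.008 = 14.112
  N: 1 × 14.007 = 14.007
  O: 1 × 15.999 = 15.999
Sum: 12×12.011 + 1×35.450 + 14×1.008 + 1×14.007 + 1×15.999 = 223.700 → 223.70 g/mol.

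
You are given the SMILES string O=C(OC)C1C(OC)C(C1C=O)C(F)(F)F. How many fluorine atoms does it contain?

3

Scan the SMILES for F atoms (remember two-letter symbols like Cl and Br are single atoms).
Fluorine count: 3.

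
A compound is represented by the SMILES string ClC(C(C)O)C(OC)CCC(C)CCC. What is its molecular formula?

Walk through each heavy atom and fill implicit hydrogens from standard valence (C 4, N 3, O 2, S 2, halogen 1):
  atom 1: Cl (halogen, monovalent) → 0 H
  atom 2: C, bond orders sum to 3 (valence 4) → 1 H
  atom 3: C, bond orders sum to 3 (valence 4) → 1 H
  atom 4: C, bond orders sum to 1 (valence 4) → 3 H
  atom 5: O, bond orders sum to 1 (valence 2) → 1 H
  atom 6: C, bond orders sum to 3 (valence 4) → 1 H
  atom 7: O, bond orders sum to 2 (valence 2) → 0 H
  atom 8: C, bond orders sum to 1 (valence 4) → 3 H
  atom 9: C, bond orders sum to 2 (valence 4) → 2 H
  atom 10: C, bond orders sum to 2 (valence 4) → 2 H
  atom 11: C, bond orders sum to 3 (valence 4) → 1 H
  atom 12: C, bond orders sum to 1 (valence 4) → 3 H
  atom 13: C, bond orders sum to 2 (valence 4) → 2 H
  atom 14: C, bond orders sum to 2 (valence 4) → 2 H
  atom 15: C, bond orders sum to 1 (valence 4) → 3 H
Totals → C:12, H:25, Cl:1, O:2.

C12H25ClO2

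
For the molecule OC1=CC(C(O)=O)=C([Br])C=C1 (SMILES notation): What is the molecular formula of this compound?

Walk through each heavy atom and fill implicit hydrogens from standard valence (C 4, N 3, O 2, S 2, halogen 1):
  atom 1: O, bond orders sum to 1 (valence 2) → 1 H
  atom 2: C, bond orders sum to 4 (valence 4) → 0 H
  atom 3: C, bond orders sum to 3 (valence 4) → 1 H
  atom 4: C, bond orders sum to 4 (valence 4) → 0 H
  atom 5: C, bond orders sum to 4 (valence 4) → 0 H
  atom 6: O, bond orders sum to 1 (valence 2) → 1 H
  atom 7: O, bond orders sum to 2 (valence 2) → 0 H
  atom 8: C, bond orders sum to 4 (valence 4) → 0 H
  atom 9: Br with explicit H count 0
  atom 10: C, bond orders sum to 3 (valence 4) → 1 H
  atom 11: C, bond orders sum to 3 (valence 4) → 1 H
Totals → C:7, H:5, Br:1, O:3.
In Hill order: C7H5BrO3.

C7H5BrO3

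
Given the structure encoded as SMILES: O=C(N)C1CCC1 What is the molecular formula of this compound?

C5H9NO

Walk through each heavy atom and fill implicit hydrogens from standard valence (C 4, N 3, O 2, S 2, halogen 1):
  atom 1: O, bond orders sum to 2 (valence 2) → 0 H
  atom 2: C, bond orders sum to 4 (valence 4) → 0 H
  atom 3: N, bond orders sum to 1 (valence 3) → 2 H
  atom 4: C, bond orders sum to 3 (valence 4) → 1 H
  atom 5: C, bond orders sum to 2 (valence 4) → 2 H
  atom 6: C, bond orders sum to 2 (valence 4) → 2 H
  atom 7: C, bond orders sum to 2 (valence 4) → 2 H
Totals → C:5, H:9, N:1, O:1.
In Hill order: C5H9NO.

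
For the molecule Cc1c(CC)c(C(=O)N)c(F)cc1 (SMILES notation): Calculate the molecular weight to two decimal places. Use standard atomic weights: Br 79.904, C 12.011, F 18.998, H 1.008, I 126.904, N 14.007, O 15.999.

181.21 g/mol

First, the molecular formula is C10H12FNO (counting implicit H from valence).
  C: 10 × 12.011 = 120.110
  F: 1 × 18.998 = 18.998
  H: 12 × 1.008 = 12.096
  N: 1 × 14.007 = 14.007
  O: 1 × 15.999 = 15.999
Sum: 10×12.011 + 1×18.998 + 12×1.008 + 1×14.007 + 1×15.999 = 181.210 → 181.21 g/mol.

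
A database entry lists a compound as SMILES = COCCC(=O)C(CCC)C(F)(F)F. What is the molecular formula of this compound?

C9H15F3O2

Walk through each heavy atom and fill implicit hydrogens from standard valence (C 4, N 3, O 2, S 2, halogen 1):
  atom 1: C, bond orders sum to 1 (valence 4) → 3 H
  atom 2: O, bond orders sum to 2 (valence 2) → 0 H
  atom 3: C, bond orders sum to 2 (valence 4) → 2 H
  atom 4: C, bond orders sum to 2 (valence 4) → 2 H
  atom 5: C, bond orders sum to 4 (valence 4) → 0 H
  atom 6: O, bond orders sum to 2 (valence 2) → 0 H
  atom 7: C, bond orders sum to 3 (valence 4) → 1 H
  atom 8: C, bond orders sum to 2 (valence 4) → 2 H
  atom 9: C, bond orders sum to 2 (valence 4) → 2 H
  atom 10: C, bond orders sum to 1 (valence 4) → 3 H
  atom 11: C, bond orders sum to 4 (valence 4) → 0 H
  atom 12: F (halogen, monovalent) → 0 H
  atom 13: F (halogen, monovalent) → 0 H
  atom 14: F (halogen, monovalent) → 0 H
Totals → C:9, H:15, F:3, O:2.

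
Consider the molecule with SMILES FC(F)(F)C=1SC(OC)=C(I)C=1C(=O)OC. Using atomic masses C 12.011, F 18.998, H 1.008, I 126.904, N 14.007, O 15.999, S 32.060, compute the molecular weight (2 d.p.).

First, the molecular formula is C8H6F3IO3S (counting implicit H from valence).
  C: 8 × 12.011 = 96.088
  F: 3 × 18.998 = 56.994
  H: 6 × 1.008 = 6.048
  I: 1 × 126.904 = 126.904
  O: 3 × 15.999 = 47.997
  S: 1 × 32.060 = 32.060
Sum: 8×12.011 + 3×18.998 + 6×1.008 + 1×126.904 + 3×15.999 + 1×32.060 = 366.091 → 366.09 g/mol.

366.09 g/mol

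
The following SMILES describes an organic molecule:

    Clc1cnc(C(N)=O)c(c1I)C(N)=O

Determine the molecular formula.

C7H5ClIN3O2

Walk through each heavy atom and fill implicit hydrogens from standard valence (C 4, N 3, O 2, S 2, halogen 1); for lowercase aromatic atoms, an aromatic c carries 1 H when it has two neighbours and 0 H with three, and aromatic n carries 0 H:
  atom 1: Cl (halogen, monovalent) → 0 H
  atom 2: aromatic c, 3 neighbours → 0 H
  atom 3: aromatic c, 2 neighbours → 1 H
  atom 4: aromatic n, 2 neighbours → 0 H
  atom 5: aromatic c, 3 neighbours → 0 H
  atom 6: C, bond orders sum to 4 (valence 4) → 0 H
  atom 7: N, bond orders sum to 1 (valence 3) → 2 H
  atom 8: O, bond orders sum to 2 (valence 2) → 0 H
  atom 9: aromatic c, 3 neighbours → 0 H
  atom 10: aromatic c, 3 neighbours → 0 H
  atom 11: I (halogen, monovalent) → 0 H
  atom 12: C, bond orders sum to 4 (valence 4) → 0 H
  atom 13: N, bond orders sum to 1 (valence 3) → 2 H
  atom 14: O, bond orders sum to 2 (valence 2) → 0 H
Totals → C:7, H:5, Cl:1, I:1, N:3, O:2.
In Hill order: C7H5ClIN3O2.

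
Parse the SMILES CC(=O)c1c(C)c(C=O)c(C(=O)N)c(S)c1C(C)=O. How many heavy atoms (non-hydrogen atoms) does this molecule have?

Every atom symbol written in the SMILES (organic subset) is one heavy atom; implicit H are not written.
Heavy atoms by element → C:13, N:1, O:4, S:1.
Total: 19.

19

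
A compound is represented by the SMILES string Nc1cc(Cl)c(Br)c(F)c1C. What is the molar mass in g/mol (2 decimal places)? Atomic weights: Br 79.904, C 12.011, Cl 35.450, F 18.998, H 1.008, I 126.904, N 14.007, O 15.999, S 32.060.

238.48 g/mol

First, the molecular formula is C7H6BrClFN (counting implicit H from valence).
  Br: 1 × 79.904 = 79.904
  C: 7 × 12.011 = 84.077
  Cl: 1 × 35.450 = 35.450
  F: 1 × 18.998 = 18.998
  H: 6 × 1.008 = 6.048
  N: 1 × 14.007 = 14.007
Sum: 1×79.904 + 7×12.011 + 1×35.450 + 1×18.998 + 6×1.008 + 1×14.007 = 238.484 → 238.48 g/mol.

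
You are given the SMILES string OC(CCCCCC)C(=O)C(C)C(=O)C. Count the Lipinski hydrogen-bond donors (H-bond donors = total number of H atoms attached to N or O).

1

Donors: find every N or O and count the H atoms it carries.
  atom 1 (O): bond orders sum to 1 → 1 H
  atom 10 (O): bond orders sum to 2 → 0 H
  atom 14 (O): bond orders sum to 2 → 0 H
Lipinski HBD = 1.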